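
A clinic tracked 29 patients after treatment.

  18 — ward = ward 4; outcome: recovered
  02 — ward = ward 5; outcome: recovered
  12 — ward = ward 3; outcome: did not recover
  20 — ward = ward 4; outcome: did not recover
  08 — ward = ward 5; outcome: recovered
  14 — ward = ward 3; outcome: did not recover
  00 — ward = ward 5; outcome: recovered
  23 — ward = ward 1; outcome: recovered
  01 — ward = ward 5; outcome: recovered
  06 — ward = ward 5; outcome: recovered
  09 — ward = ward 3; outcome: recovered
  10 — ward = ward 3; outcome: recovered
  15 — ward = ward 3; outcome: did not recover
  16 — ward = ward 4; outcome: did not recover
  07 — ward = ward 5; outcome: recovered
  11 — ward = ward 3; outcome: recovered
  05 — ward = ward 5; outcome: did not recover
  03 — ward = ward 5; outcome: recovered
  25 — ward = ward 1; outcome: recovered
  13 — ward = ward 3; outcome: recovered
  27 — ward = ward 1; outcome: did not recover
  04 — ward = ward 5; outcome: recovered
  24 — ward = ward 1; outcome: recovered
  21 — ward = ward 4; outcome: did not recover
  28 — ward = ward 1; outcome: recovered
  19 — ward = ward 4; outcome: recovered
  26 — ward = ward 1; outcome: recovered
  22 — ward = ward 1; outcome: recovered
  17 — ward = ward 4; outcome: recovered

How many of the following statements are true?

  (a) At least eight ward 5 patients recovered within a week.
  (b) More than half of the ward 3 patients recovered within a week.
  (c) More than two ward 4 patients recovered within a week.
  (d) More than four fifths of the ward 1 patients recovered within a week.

4

(a) ward 5: |A| = 9, |A ∩ B| = 8; needs |A ∩ B| ≥ 8 — true.
(b) ward 3: |A| = 7, |A ∩ B| = 4; needs |A ∩ B| > |A ∖ B| — true.
(c) ward 4: |A| = 6, |A ∩ B| = 3; needs |A ∩ B| > 2 — true.
(d) ward 1: |A| = 7, |A ∩ B| = 6; needs |A ∩ B| / |A| > 4/5 — true.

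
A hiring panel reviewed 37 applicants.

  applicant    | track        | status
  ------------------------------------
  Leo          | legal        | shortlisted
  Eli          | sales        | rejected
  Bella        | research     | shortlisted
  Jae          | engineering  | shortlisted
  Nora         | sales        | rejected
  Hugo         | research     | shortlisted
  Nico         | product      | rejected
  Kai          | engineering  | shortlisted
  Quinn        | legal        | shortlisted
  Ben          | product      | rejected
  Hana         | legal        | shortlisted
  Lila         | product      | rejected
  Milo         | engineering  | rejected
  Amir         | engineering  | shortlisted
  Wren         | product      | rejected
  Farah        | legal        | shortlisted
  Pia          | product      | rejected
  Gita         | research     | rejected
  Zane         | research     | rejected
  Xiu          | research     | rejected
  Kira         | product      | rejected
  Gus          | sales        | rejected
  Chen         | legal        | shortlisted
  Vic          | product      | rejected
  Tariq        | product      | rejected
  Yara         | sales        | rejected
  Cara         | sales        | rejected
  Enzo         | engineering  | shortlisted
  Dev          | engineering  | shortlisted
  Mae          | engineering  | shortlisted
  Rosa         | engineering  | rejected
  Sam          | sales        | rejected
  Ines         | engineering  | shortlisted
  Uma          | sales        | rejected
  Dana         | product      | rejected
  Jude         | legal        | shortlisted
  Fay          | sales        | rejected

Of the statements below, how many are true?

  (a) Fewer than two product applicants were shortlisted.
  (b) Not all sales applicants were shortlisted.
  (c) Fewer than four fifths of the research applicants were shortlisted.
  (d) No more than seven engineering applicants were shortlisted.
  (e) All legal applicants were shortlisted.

(a) product: |A| = 9, |A ∩ B| = 0; needs |A ∩ B| < 2 — true.
(b) sales: |A| = 8, |A ∩ B| = 0; needs A ⊄ B (|A ∖ B| ≥ 1) — true.
(c) research: |A| = 5, |A ∩ B| = 2; needs |A ∩ B| / |A| < 4/5 — true.
(d) engineering: |A| = 9, |A ∩ B| = 7; needs |A ∩ B| ≤ 7 — true.
(e) legal: |A| = 6, |A ∩ B| = 6; needs A ⊆ B, i.e. every element of A is in B (|A ∖ B| = 0) — true.

5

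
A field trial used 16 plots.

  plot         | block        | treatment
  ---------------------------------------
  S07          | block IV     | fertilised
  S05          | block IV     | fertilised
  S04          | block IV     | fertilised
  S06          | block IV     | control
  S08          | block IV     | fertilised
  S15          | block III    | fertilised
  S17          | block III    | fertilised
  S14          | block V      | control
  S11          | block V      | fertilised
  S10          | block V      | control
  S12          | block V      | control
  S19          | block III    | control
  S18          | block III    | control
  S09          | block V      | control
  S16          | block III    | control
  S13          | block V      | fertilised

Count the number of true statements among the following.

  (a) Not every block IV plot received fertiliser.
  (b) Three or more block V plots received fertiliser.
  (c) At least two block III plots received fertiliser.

(a) block IV: |A| = 5, |A ∩ B| = 4; needs A ⊄ B (|A ∖ B| ≥ 1) — true.
(b) block V: |A| = 6, |A ∩ B| = 2; needs |A ∩ B| ≥ 3 — false.
(c) block III: |A| = 5, |A ∩ B| = 2; needs |A ∩ B| ≥ 2 — true.

2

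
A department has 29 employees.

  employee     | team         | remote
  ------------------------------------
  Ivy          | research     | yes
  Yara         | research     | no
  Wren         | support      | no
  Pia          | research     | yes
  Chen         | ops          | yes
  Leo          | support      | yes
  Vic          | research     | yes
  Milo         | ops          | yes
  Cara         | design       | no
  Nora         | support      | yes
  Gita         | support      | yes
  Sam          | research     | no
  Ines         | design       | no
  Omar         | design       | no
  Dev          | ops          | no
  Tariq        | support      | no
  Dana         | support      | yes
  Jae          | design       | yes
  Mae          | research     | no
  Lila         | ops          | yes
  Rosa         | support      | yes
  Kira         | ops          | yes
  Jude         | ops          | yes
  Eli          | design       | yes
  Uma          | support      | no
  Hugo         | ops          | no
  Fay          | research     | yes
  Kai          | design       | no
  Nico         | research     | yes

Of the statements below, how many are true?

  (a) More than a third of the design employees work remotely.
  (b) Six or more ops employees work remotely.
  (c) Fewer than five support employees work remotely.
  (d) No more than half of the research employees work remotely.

(a) design: |A| = 6, |A ∩ B| = 2; needs |A ∩ B| / |A| > 1/3 — false.
(b) ops: |A| = 7, |A ∩ B| = 5; needs |A ∩ B| ≥ 6 — false.
(c) support: |A| = 8, |A ∩ B| = 5; needs |A ∩ B| < 5 — false.
(d) research: |A| = 8, |A ∩ B| = 5; needs |A ∩ B| ≤ |A ∖ B| — false.

0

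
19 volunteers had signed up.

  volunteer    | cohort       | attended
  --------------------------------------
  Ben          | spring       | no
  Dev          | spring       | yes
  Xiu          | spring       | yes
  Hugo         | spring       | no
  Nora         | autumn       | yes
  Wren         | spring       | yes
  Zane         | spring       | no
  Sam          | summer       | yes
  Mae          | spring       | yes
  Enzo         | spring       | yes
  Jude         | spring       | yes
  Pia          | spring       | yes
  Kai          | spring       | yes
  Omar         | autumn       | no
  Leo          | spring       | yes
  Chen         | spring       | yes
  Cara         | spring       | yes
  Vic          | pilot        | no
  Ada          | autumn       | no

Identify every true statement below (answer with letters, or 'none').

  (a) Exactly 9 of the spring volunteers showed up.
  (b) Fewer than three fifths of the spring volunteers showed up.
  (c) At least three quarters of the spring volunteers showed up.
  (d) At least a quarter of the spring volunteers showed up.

|A| = 14, |A ∩ B| = 11, |A ∖ B| = 3.
(a) |A ∩ B| = 9: fails.
(b) |A ∩ B| / |A| < 3/5: fails.
(c) |A ∩ B| / |A| ≥ 3/4: holds.
(d) |A ∩ B| / |A| ≥ 1/4: holds.

(c), (d)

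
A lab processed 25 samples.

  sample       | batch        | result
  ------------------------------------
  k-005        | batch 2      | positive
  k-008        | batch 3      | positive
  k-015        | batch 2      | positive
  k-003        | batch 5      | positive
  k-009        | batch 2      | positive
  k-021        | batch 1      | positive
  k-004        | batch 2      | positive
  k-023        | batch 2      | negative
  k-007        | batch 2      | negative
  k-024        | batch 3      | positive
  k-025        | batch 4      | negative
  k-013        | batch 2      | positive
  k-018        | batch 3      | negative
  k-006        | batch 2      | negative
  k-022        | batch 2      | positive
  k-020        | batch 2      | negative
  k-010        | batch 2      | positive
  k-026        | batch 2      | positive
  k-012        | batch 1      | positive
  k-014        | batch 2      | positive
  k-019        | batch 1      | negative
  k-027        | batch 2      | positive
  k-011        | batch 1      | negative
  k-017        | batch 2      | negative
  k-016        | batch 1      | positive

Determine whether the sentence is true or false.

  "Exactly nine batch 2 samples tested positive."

False

'Exactly nine batch 2 samples tested positive' holds iff |A ∩ B| = 9.
|A| = 15, |A ∩ B| = 10, |A ∖ B| = 5.
|A ∩ B| = 10, so the statement is false.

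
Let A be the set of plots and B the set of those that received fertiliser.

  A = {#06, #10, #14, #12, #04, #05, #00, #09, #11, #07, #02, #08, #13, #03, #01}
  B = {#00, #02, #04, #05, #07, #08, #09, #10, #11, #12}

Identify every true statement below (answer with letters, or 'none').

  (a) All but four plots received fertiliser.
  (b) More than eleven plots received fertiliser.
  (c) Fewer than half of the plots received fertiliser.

none

|A| = 15, |A ∩ B| = 10, |A ∖ B| = 5.
(a) |A ∖ B| = 4: fails.
(b) |A ∩ B| > 11: fails.
(c) |A ∩ B| < |A ∖ B|: fails.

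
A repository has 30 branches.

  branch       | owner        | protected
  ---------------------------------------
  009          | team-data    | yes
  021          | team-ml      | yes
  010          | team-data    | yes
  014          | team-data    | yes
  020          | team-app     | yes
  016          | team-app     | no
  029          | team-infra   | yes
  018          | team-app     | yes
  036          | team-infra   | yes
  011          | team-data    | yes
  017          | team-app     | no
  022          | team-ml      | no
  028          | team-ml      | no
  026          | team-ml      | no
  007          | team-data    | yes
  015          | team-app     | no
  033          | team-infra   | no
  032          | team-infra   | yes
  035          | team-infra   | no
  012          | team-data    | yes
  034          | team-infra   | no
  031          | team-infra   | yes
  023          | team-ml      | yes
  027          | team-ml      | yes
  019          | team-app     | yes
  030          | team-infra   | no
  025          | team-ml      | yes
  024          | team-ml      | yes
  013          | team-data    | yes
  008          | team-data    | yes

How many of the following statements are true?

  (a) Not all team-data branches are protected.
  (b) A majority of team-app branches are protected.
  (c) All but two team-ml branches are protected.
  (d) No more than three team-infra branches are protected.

0

(a) team-data: |A| = 8, |A ∩ B| = 8; needs A ⊄ B (|A ∖ B| ≥ 1) — false.
(b) team-app: |A| = 6, |A ∩ B| = 3; needs |A ∩ B| > |A ∖ B| — false.
(c) team-ml: |A| = 8, |A ∩ B| = 5; needs |A ∖ B| = 2 — false.
(d) team-infra: |A| = 8, |A ∩ B| = 4; needs |A ∩ B| ≤ 3 — false.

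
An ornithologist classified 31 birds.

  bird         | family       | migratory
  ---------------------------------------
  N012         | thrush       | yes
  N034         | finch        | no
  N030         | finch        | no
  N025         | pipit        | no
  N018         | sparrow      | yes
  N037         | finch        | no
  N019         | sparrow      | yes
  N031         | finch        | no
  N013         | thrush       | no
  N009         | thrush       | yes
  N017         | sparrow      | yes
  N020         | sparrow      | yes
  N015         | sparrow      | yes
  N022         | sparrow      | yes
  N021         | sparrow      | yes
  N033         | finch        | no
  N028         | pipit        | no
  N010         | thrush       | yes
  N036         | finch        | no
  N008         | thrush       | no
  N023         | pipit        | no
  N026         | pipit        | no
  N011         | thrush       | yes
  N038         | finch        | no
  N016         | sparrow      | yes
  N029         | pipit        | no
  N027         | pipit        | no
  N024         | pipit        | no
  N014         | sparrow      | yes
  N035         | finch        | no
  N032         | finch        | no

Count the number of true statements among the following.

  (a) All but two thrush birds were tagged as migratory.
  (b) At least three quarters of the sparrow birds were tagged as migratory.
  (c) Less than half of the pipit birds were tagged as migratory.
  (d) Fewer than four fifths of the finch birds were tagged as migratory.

4

(a) thrush: |A| = 6, |A ∩ B| = 4; needs |A ∖ B| = 2 — true.
(b) sparrow: |A| = 9, |A ∩ B| = 9; needs |A ∩ B| / |A| ≥ 3/4 — true.
(c) pipit: |A| = 7, |A ∩ B| = 0; needs |A ∩ B| < |A ∖ B| — true.
(d) finch: |A| = 9, |A ∩ B| = 0; needs |A ∩ B| / |A| < 4/5 — true.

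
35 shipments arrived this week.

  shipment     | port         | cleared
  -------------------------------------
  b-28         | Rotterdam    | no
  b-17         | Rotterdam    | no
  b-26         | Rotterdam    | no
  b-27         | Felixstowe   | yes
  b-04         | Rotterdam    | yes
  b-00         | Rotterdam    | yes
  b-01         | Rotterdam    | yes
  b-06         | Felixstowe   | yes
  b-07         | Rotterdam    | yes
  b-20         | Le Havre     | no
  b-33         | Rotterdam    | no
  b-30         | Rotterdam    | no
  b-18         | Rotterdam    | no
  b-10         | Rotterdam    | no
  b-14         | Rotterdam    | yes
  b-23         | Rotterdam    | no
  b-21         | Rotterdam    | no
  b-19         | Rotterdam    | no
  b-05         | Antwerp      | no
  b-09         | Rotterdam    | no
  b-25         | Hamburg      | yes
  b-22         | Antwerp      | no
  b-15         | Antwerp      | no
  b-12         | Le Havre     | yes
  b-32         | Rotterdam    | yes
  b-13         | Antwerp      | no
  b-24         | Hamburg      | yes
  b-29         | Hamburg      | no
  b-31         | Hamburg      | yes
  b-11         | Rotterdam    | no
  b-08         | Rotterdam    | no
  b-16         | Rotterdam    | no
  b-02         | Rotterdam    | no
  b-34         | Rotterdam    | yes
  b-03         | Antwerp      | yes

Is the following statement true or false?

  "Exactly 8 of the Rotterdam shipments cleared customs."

False

Truth condition: |A ∩ B| = 8.
|A| = 22, |A ∩ B| = 7, |A ∖ B| = 15.
|A ∩ B| = 7, so the statement is false.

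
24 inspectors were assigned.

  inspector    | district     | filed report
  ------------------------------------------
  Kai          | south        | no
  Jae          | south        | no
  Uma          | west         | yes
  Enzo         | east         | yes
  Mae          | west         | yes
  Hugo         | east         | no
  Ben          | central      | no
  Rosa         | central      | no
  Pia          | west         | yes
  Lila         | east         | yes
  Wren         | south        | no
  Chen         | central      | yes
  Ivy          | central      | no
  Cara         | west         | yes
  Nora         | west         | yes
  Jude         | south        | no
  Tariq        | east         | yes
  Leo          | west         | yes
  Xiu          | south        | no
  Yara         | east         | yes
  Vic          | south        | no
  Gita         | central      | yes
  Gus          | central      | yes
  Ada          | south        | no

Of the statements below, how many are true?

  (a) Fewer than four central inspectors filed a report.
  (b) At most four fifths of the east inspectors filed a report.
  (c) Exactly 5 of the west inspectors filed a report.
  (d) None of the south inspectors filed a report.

3

(a) central: |A| = 6, |A ∩ B| = 3; needs |A ∩ B| < 4 — true.
(b) east: |A| = 5, |A ∩ B| = 4; needs |A ∩ B| / |A| ≤ 4/5 — true.
(c) west: |A| = 6, |A ∩ B| = 6; needs |A ∩ B| = 5 — false.
(d) south: |A| = 7, |A ∩ B| = 0; needs A ∩ B = ∅ (|A ∩ B| = 0) — true.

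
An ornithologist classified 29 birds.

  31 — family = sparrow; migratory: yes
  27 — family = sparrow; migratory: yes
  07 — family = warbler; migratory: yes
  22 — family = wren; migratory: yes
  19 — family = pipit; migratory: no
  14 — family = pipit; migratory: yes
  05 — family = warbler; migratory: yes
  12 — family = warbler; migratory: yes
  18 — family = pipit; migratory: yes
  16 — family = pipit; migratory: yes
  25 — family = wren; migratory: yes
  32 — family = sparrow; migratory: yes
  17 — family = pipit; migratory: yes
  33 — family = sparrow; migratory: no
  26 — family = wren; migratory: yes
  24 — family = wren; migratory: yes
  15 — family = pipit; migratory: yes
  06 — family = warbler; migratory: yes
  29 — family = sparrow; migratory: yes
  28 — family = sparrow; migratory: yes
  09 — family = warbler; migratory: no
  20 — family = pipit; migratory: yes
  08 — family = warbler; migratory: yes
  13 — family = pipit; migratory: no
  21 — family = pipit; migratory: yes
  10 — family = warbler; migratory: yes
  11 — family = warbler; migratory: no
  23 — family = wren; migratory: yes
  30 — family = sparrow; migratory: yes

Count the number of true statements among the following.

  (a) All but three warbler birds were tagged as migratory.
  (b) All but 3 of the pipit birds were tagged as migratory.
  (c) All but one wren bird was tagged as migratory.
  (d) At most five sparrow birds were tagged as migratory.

0

(a) warbler: |A| = 8, |A ∩ B| = 6; needs |A ∖ B| = 3 — false.
(b) pipit: |A| = 9, |A ∩ B| = 7; needs |A ∖ B| = 3 — false.
(c) wren: |A| = 5, |A ∩ B| = 5; needs |A ∖ B| = 1 — false.
(d) sparrow: |A| = 7, |A ∩ B| = 6; needs |A ∩ B| ≤ 5 — false.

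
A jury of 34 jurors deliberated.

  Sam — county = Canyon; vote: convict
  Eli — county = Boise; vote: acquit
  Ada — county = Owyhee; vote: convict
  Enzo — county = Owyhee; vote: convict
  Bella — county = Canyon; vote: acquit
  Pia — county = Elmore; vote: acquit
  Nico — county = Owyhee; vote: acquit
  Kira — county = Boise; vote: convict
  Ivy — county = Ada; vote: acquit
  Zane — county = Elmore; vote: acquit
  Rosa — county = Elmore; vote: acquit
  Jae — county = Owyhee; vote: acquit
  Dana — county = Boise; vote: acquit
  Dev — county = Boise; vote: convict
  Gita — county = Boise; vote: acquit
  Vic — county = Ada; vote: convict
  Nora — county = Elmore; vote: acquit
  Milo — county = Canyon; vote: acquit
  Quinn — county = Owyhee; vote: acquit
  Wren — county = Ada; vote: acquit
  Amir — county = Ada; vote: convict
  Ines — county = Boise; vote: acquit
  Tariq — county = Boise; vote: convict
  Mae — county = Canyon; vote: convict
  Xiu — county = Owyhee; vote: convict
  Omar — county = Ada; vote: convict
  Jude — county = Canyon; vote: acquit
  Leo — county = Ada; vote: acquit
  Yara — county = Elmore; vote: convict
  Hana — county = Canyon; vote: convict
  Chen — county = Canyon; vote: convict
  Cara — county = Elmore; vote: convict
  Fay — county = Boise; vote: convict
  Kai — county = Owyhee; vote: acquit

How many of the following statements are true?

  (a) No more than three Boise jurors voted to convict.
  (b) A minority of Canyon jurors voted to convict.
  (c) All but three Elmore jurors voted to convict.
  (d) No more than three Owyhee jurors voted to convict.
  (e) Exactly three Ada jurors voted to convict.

(a) Boise: |A| = 8, |A ∩ B| = 4; needs |A ∩ B| ≤ 3 — false.
(b) Canyon: |A| = 7, |A ∩ B| = 4; needs |A ∩ B| < |A ∖ B| — false.
(c) Elmore: |A| = 6, |A ∩ B| = 2; needs |A ∖ B| = 3 — false.
(d) Owyhee: |A| = 7, |A ∩ B| = 3; needs |A ∩ B| ≤ 3 — true.
(e) Ada: |A| = 6, |A ∩ B| = 3; needs |A ∩ B| = 3 — true.

2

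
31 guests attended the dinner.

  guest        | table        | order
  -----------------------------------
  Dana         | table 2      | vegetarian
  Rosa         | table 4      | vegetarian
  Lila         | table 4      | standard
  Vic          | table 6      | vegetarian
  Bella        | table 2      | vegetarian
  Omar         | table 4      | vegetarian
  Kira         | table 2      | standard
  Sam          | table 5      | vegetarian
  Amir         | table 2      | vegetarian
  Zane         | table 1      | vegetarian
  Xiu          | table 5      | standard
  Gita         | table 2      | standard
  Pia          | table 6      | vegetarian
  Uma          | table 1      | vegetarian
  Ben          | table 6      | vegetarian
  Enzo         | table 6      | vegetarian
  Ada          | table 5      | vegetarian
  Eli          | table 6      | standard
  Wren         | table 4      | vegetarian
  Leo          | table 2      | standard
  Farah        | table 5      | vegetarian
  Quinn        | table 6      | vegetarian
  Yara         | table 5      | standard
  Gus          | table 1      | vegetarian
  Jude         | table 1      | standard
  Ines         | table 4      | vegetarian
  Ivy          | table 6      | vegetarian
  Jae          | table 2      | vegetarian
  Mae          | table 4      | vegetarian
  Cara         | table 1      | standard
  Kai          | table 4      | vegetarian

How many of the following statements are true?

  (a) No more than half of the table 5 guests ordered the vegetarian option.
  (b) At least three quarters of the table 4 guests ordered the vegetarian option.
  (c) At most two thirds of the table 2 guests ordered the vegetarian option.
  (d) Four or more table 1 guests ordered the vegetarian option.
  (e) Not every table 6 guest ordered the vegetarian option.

(a) table 5: |A| = 5, |A ∩ B| = 3; needs |A ∩ B| ≤ |A ∖ B| — false.
(b) table 4: |A| = 7, |A ∩ B| = 6; needs |A ∩ B| / |A| ≥ 3/4 — true.
(c) table 2: |A| = 7, |A ∩ B| = 4; needs |A ∩ B| / |A| ≤ 2/3 — true.
(d) table 1: |A| = 5, |A ∩ B| = 3; needs |A ∩ B| ≥ 4 — false.
(e) table 6: |A| = 7, |A ∩ B| = 6; needs A ⊄ B (|A ∖ B| ≥ 1) — true.

3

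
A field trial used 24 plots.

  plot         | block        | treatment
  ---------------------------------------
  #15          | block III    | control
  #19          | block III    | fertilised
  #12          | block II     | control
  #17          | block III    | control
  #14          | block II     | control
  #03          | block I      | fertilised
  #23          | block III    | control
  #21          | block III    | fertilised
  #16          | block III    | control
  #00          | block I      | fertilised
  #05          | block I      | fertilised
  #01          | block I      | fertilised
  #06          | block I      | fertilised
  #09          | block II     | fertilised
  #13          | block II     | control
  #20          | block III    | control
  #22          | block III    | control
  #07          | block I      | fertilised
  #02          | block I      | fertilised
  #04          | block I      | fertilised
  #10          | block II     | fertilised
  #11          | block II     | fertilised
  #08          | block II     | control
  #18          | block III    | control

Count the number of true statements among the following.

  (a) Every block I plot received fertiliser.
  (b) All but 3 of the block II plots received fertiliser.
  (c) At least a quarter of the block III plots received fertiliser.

(a) block I: |A| = 8, |A ∩ B| = 8; needs A ⊆ B, i.e. every element of A is in B (|A ∖ B| = 0) — true.
(b) block II: |A| = 7, |A ∩ B| = 3; needs |A ∖ B| = 3 — false.
(c) block III: |A| = 9, |A ∩ B| = 2; needs |A ∩ B| / |A| ≥ 1/4 — false.

1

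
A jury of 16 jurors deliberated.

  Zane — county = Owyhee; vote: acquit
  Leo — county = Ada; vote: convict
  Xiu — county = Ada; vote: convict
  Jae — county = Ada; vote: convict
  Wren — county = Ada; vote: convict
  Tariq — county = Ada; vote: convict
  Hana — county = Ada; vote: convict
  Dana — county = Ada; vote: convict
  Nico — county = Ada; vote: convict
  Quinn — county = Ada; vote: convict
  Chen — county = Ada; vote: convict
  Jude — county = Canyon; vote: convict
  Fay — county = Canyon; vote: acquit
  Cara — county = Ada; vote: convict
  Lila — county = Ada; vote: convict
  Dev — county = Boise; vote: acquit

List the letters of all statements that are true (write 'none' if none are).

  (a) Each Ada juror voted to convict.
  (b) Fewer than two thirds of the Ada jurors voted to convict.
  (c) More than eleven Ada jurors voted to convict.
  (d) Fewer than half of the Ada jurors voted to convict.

|A| = 12, |A ∩ B| = 12, |A ∖ B| = 0.
(a) A ⊆ B, i.e. every element of A is in B (|A ∖ B| = 0): holds.
(b) |A ∩ B| / |A| < 2/3: fails.
(c) |A ∩ B| > 11: holds.
(d) |A ∩ B| < |A ∖ B|: fails.

(a), (c)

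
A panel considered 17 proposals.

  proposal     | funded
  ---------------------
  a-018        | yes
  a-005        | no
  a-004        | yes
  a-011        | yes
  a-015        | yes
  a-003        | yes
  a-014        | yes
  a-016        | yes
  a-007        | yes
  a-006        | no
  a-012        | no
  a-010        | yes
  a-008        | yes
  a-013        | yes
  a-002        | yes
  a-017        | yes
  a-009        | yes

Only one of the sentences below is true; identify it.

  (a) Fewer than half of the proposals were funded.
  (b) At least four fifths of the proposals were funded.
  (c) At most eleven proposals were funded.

(b)

|A| = 17, |A ∩ B| = 14, |A ∖ B| = 3.
(a) requires |A ∩ B| < |A ∖ B|: false.
(b) requires |A ∩ B| / |A| ≥ 4/5: true.
(c) requires |A ∩ B| ≤ 11: false.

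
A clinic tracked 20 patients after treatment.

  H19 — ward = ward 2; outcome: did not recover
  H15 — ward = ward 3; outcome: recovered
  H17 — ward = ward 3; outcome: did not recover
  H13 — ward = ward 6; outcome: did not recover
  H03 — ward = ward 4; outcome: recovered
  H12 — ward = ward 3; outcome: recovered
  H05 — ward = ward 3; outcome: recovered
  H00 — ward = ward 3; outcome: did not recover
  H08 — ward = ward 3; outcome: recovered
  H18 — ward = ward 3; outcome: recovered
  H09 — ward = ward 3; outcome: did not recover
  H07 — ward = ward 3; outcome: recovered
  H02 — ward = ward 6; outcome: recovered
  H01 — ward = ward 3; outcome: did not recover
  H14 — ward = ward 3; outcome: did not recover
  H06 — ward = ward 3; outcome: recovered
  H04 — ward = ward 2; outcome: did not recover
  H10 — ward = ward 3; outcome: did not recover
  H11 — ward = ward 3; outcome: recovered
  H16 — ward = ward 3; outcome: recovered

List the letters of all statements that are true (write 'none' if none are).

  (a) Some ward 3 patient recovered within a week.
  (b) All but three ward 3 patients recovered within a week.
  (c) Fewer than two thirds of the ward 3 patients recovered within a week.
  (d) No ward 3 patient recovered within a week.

|A| = 15, |A ∩ B| = 9, |A ∖ B| = 6.
(a) A ∩ B ≠ ∅ (|A ∩ B| ≥ 1): holds.
(b) |A ∖ B| = 3: fails.
(c) |A ∩ B| / |A| < 2/3: holds.
(d) A ∩ B = ∅ (|A ∩ B| = 0): fails.

(a), (c)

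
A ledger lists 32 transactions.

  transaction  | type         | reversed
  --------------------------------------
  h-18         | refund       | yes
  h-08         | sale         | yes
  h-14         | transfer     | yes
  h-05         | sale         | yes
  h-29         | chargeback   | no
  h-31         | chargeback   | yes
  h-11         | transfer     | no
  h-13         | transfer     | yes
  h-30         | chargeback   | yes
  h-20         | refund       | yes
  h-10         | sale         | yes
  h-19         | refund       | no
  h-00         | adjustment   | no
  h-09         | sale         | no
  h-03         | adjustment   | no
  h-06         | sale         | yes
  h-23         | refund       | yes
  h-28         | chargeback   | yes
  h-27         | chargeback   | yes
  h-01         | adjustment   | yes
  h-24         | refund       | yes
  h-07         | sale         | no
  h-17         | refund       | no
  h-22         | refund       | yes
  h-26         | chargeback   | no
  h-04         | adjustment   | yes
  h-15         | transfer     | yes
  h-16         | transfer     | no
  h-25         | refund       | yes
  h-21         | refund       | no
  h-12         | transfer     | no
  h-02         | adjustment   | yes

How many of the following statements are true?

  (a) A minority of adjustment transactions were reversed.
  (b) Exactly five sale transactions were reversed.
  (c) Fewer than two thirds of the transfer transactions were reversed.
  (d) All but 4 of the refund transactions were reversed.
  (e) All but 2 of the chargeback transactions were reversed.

(a) adjustment: |A| = 5, |A ∩ B| = 3; needs |A ∩ B| < |A ∖ B| — false.
(b) sale: |A| = 6, |A ∩ B| = 4; needs |A ∩ B| = 5 — false.
(c) transfer: |A| = 6, |A ∩ B| = 3; needs |A ∩ B| / |A| < 2/3 — true.
(d) refund: |A| = 9, |A ∩ B| = 6; needs |A ∖ B| = 4 — false.
(e) chargeback: |A| = 6, |A ∩ B| = 4; needs |A ∖ B| = 2 — true.

2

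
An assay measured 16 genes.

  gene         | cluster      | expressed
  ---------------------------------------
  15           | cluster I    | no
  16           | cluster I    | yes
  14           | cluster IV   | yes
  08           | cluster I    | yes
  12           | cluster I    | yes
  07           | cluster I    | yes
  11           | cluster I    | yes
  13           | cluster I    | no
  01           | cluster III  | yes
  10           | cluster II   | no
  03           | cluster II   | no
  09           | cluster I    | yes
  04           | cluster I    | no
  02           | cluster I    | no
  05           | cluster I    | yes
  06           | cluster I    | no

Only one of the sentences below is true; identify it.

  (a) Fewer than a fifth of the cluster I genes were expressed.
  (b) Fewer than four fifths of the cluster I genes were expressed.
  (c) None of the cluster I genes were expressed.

(b)

|A| = 12, |A ∩ B| = 7, |A ∖ B| = 5.
(a) requires |A ∩ B| / |A| < 1/5: false.
(b) requires |A ∩ B| / |A| < 4/5: true.
(c) requires A ∩ B = ∅ (|A ∩ B| = 0): false.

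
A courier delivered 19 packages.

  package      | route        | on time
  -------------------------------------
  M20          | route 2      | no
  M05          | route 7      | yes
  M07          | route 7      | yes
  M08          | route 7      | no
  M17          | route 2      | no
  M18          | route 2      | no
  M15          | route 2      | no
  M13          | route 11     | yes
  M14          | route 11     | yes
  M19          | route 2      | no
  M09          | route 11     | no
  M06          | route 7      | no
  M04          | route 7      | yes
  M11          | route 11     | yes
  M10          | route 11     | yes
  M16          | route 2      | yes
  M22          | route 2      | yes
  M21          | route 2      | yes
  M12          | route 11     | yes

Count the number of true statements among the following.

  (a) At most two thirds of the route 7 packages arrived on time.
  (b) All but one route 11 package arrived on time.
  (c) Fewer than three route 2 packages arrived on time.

2

(a) route 7: |A| = 5, |A ∩ B| = 3; needs |A ∩ B| / |A| ≤ 2/3 — true.
(b) route 11: |A| = 6, |A ∩ B| = 5; needs |A ∖ B| = 1 — true.
(c) route 2: |A| = 8, |A ∩ B| = 3; needs |A ∩ B| < 3 — false.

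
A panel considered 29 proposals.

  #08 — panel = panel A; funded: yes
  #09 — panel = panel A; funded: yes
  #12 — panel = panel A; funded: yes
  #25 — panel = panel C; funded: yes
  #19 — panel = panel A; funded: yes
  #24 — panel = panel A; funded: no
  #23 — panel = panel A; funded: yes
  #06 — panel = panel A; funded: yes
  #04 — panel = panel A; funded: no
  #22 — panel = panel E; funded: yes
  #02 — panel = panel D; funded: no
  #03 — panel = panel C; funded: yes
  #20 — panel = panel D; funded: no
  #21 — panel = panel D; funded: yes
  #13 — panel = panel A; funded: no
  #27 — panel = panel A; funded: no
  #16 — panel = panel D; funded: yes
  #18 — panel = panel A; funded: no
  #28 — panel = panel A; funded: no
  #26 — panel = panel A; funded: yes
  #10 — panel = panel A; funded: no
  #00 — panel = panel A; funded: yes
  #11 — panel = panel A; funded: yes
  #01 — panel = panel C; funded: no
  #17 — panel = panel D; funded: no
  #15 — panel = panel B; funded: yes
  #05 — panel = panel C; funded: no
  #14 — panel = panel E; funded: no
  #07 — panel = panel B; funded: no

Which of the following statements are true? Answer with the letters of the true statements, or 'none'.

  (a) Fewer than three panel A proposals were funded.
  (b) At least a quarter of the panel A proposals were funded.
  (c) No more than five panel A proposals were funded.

|A| = 16, |A ∩ B| = 9, |A ∖ B| = 7.
(a) |A ∩ B| < 3: fails.
(b) |A ∩ B| / |A| ≥ 1/4: holds.
(c) |A ∩ B| ≤ 5: fails.

(b)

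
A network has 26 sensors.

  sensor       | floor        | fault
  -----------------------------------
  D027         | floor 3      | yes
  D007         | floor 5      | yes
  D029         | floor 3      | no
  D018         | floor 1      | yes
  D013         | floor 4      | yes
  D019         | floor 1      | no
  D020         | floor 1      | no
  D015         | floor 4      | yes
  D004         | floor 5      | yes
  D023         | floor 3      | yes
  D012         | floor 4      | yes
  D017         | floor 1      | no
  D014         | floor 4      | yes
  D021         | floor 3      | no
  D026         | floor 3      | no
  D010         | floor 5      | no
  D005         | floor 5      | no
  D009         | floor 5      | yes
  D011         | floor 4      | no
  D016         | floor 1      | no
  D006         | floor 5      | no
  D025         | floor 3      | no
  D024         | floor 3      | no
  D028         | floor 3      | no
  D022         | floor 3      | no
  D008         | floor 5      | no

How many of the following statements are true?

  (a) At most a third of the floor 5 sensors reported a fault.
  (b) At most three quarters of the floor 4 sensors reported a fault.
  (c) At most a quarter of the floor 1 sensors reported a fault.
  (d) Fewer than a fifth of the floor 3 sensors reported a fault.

1

(a) floor 5: |A| = 7, |A ∩ B| = 3; needs |A ∩ B| / |A| ≤ 1/3 — false.
(b) floor 4: |A| = 5, |A ∩ B| = 4; needs |A ∩ B| / |A| ≤ 3/4 — false.
(c) floor 1: |A| = 5, |A ∩ B| = 1; needs |A ∩ B| / |A| ≤ 1/4 — true.
(d) floor 3: |A| = 9, |A ∩ B| = 2; needs |A ∩ B| / |A| < 1/5 — false.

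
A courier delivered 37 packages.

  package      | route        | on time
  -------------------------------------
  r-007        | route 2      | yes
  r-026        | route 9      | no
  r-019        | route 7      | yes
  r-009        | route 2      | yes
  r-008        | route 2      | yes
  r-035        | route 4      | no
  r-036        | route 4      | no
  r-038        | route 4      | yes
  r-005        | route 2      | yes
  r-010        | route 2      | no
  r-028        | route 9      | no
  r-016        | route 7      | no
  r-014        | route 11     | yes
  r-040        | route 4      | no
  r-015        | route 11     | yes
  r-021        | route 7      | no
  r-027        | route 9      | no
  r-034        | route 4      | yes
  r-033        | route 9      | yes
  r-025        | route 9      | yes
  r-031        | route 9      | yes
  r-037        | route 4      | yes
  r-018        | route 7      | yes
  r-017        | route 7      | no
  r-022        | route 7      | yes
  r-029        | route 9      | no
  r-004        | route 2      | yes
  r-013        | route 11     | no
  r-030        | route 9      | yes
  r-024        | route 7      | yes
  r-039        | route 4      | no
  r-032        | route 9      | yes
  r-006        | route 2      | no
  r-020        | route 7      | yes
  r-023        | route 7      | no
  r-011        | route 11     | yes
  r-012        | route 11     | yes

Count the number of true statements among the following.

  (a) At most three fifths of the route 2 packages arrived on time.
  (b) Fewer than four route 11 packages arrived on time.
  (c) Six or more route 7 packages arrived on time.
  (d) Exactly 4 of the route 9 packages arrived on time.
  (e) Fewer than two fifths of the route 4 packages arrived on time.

0

(a) route 2: |A| = 7, |A ∩ B| = 5; needs |A ∩ B| / |A| ≤ 3/5 — false.
(b) route 11: |A| = 5, |A ∩ B| = 4; needs |A ∩ B| < 4 — false.
(c) route 7: |A| = 9, |A ∩ B| = 5; needs |A ∩ B| ≥ 6 — false.
(d) route 9: |A| = 9, |A ∩ B| = 5; needs |A ∩ B| = 4 — false.
(e) route 4: |A| = 7, |A ∩ B| = 3; needs |A ∩ B| / |A| < 2/5 — false.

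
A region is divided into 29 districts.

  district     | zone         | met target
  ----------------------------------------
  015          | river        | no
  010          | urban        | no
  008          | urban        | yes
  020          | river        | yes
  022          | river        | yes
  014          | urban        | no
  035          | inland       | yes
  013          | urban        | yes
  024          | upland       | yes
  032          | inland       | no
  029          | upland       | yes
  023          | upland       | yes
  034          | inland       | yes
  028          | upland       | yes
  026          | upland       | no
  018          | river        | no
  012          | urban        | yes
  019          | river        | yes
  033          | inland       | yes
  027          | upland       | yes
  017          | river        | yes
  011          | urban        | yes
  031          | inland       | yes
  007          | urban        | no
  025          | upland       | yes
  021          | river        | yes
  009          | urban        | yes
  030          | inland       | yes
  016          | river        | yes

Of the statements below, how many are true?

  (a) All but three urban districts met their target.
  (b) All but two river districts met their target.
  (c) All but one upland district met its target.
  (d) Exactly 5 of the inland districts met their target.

4

(a) urban: |A| = 8, |A ∩ B| = 5; needs |A ∖ B| = 3 — true.
(b) river: |A| = 8, |A ∩ B| = 6; needs |A ∖ B| = 2 — true.
(c) upland: |A| = 7, |A ∩ B| = 6; needs |A ∖ B| = 1 — true.
(d) inland: |A| = 6, |A ∩ B| = 5; needs |A ∩ B| = 5 — true.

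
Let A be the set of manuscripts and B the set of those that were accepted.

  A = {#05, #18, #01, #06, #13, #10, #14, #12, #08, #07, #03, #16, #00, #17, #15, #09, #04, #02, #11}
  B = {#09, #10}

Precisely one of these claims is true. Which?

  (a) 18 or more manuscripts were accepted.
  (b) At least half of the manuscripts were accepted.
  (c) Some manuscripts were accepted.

(c)

|A| = 19, |A ∩ B| = 2, |A ∖ B| = 17.
(a) requires |A ∩ B| ≥ 18: false.
(b) requires |A ∩ B| ≥ |A ∖ B|: false.
(c) requires A ∩ B ≠ ∅ (|A ∩ B| ≥ 1): true.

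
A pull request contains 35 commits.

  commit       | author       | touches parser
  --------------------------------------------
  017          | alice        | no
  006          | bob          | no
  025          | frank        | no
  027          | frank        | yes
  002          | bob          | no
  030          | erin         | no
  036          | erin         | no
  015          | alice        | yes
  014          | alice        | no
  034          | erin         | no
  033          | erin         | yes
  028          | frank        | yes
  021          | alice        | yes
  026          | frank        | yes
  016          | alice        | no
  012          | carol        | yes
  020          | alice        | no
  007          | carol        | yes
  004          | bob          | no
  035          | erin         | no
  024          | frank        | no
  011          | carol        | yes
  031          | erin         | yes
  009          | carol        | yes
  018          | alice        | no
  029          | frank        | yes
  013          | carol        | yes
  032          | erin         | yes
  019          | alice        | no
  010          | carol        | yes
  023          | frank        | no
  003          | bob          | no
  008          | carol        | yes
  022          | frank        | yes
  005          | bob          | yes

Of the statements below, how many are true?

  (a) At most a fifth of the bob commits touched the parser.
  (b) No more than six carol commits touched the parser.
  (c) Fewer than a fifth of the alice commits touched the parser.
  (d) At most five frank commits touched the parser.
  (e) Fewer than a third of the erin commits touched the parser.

2

(a) bob: |A| = 5, |A ∩ B| = 1; needs |A ∩ B| / |A| ≤ 1/5 — true.
(b) carol: |A| = 7, |A ∩ B| = 7; needs |A ∩ B| ≤ 6 — false.
(c) alice: |A| = 8, |A ∩ B| = 2; needs |A ∩ B| / |A| < 1/5 — false.
(d) frank: |A| = 8, |A ∩ B| = 5; needs |A ∩ B| ≤ 5 — true.
(e) erin: |A| = 7, |A ∩ B| = 3; needs |A ∩ B| / |A| < 1/3 — false.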